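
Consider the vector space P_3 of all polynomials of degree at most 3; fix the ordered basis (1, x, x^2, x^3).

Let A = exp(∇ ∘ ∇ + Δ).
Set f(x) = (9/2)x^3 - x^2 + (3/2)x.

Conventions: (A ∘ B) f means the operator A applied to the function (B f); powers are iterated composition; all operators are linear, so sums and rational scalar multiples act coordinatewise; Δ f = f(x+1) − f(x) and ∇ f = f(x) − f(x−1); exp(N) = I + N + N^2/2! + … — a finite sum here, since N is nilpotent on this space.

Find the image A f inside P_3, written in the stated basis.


the result is g(x) = (9/2)x^3 + (25/2)x^2 + (107/2)x + 20

order-1 term: (27/2)x^2 + (77/2)x - 24
order-2 term: (27/2)x + 79/2
order-3 term: 9/2
the series for exp(∇ ∘ ∇ + Δ) f terminates at order 3
exp(∇ ∘ ∇ + Δ) f = (9/2)x^3 + (25/2)x^2 + (107/2)x + 20


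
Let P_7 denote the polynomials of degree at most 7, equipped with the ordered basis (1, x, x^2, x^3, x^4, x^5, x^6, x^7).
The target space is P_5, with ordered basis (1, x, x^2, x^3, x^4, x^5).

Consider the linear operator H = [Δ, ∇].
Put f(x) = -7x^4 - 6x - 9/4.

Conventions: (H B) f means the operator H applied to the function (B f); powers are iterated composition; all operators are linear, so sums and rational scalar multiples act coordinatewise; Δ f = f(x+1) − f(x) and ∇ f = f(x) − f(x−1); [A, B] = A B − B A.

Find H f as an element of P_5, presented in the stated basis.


∇ f = -28x^3 + 42x^2 - 28x + 1
Δ ∇ f = -84x^2 - 14
Δ f = -28x^3 - 42x^2 - 28x - 13
∇ Δ f = -84x^2 - 14
[Δ, ∇] f = 0

the image equals g(x) = 0


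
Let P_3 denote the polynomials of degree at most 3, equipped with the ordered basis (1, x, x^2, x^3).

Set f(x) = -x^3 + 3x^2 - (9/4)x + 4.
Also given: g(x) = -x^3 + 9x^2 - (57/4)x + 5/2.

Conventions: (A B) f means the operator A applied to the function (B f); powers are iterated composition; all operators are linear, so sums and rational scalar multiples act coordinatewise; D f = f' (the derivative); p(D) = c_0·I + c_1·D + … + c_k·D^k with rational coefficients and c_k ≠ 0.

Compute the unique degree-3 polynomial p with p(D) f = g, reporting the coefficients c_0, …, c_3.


c_0 = 1, c_1 = -2, c_2 = 0, c_3 = 1

D^0 f = -x^3 + 3x^2 - (9/4)x + 4
D^1 f = -3x^2 + 6x - 9/4
D^2 f = -6x + 6
D^3 f = -6
matching coefficients of g against c_0 f + c_1 Df + … from the top degree down determines the c_i
solution: c_0 = 1, c_1 = -2, c_2 = 0, c_3 = 1


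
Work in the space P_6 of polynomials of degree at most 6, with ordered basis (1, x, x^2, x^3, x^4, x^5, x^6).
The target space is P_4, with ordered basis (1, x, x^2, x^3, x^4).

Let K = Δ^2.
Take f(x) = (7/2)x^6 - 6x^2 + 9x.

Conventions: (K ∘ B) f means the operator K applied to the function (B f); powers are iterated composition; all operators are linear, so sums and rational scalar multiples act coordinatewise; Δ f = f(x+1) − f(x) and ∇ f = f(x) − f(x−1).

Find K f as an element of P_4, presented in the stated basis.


Δ f = 21x^5 + (105/2)x^4 + 70x^3 + (105/2)x^2 + 9x + 13/2
Δ Δ f = 105x^4 + 420x^3 + 735x^2 + 630x + 205

the image equals g(x) = 105x^4 + 420x^3 + 735x^2 + 630x + 205


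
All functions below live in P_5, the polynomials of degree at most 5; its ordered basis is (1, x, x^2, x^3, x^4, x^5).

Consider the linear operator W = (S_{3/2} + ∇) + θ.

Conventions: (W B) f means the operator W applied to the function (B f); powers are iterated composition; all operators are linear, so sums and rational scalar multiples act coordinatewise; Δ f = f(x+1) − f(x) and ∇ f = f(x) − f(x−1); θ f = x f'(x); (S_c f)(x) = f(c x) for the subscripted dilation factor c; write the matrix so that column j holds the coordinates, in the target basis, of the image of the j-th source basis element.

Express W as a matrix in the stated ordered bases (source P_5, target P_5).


image of 1: 1
image of x: (5/2)x + 1
image of x^2: (17/4)x^2 + 2x - 1
image of x^3: (51/8)x^3 + 3x^2 - 3x + 1
image of x^4: (145/16)x^4 + 4x^3 - 6x^2 + 4x - 1
image of x^5: (403/32)x^5 + 5x^4 - 10x^3 + 10x^2 - 5x + 1
each image's coordinates form column j of the matrix

the matrix is [[1, 1, -1, 1, -1, 1]; [0, 5/2, 2, -3, 4, -5]; [0, 0, 17/4, 3, -6, 10]; [0, 0, 0, 51/8, 4, -10]; [0, 0, 0, 0, 145/16, 5]; [0, 0, 0, 0, 0, 403/32]] (rows listed top to bottom)


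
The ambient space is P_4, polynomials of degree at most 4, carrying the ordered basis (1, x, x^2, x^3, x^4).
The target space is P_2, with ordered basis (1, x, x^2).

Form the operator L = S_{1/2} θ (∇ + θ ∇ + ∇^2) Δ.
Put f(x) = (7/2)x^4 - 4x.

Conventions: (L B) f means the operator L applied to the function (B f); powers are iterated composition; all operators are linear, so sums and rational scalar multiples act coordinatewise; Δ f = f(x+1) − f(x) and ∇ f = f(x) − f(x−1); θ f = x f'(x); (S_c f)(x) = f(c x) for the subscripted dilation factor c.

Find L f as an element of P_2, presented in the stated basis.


Δ f = 14x^3 + 21x^2 + 14x - 1/2
∇ Δ f = 42x^2 + 7
∇ Δ f = 42x^2 + 7
θ ∇ Δ f = 84x^2
∇ Δ f = 42x^2 + 7
∇ ∇ Δ f = 84x - 42
(∇ + θ ∇ + ∇^2) Δ f = 126x^2 + 84x - 35
θ (∇ + θ ∇ + ∇^2) Δ f = 252x^2 + 84x
S_{1/2} θ (∇ + θ ∇ + ∇^2) Δ f = 63x^2 + 42x

the result is g(x) = 63x^2 + 42x


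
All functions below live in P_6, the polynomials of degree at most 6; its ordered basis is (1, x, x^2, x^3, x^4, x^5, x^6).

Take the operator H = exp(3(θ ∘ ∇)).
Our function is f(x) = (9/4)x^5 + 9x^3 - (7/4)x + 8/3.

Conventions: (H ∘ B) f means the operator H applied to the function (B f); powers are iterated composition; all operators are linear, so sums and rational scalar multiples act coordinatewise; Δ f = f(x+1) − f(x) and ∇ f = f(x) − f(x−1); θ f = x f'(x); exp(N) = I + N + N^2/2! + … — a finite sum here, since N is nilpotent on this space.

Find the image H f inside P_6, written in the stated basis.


the image equals g(x) = (9/4)x^5 + 135x^4 + (4473/2)x^3 + (21249/2)x^2 + (34283/4)x + 8/3

order-1 term: 135x^4 - (405/2)x^3 + 297x^2 - (459/4)x
order-2 term: 2430x^3 - (8505/2)x^2 + (10449/4)x
order-3 term: 14580x^2 - 15795x
order-4 term: 21870x
the series for exp(3(θ ∘ ∇)) f terminates at order 4
exp(3(θ ∘ ∇)) f = (9/4)x^5 + 135x^4 + (4473/2)x^3 + (21249/2)x^2 + (34283/4)x + 8/3


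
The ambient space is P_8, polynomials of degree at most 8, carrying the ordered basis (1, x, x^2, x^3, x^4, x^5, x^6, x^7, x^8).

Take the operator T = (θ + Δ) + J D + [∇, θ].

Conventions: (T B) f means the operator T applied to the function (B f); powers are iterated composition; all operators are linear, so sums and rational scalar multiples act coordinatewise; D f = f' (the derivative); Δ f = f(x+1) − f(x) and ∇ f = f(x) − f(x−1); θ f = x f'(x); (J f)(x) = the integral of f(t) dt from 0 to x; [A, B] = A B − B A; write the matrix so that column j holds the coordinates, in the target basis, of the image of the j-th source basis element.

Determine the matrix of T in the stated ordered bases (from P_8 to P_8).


the matrix is [[0, 2, -1, 4, -3, 6, -5, 8, -7]; [0, 2, 4, -3, 16, -15, 36, -35, 64]; [0, 0, 3, 6, -6, 40, -45, 126, -140]; [0, 0, 0, 4, 8, -10, 80, -105, 336]; [0, 0, 0, 0, 5, 10, -15, 140, -210]; [0, 0, 0, 0, 0, 6, 12, -21, 224]; [0, 0, 0, 0, 0, 0, 7, 14, -28]; [0, 0, 0, 0, 0, 0, 0, 8, 16]; [0, 0, 0, 0, 0, 0, 0, 0, 9]] (rows listed top to bottom)

image of 1: 0
image of x: 2x + 2
image of x^2: 3x^2 + 4x - 1
image of x^3: 4x^3 + 6x^2 - 3x + 4
image of x^4: 5x^4 + 8x^3 - 6x^2 + 16x - 3
image of x^5: 6x^5 + 10x^4 - 10x^3 + 40x^2 - 15x + 6
image of x^6: 7x^6 + 12x^5 - 15x^4 + 80x^3 - 45x^2 + 36x - 5
image of x^7: 8x^7 + 14x^6 - 21x^5 + 140x^4 - 105x^3 + 126x^2 - 35x + 8
image of x^8: 9x^8 + 16x^7 - 28x^6 + 224x^5 - 210x^4 + 336x^3 - 140x^2 + 64x - 7
each image's coordinates form column j of the matrix


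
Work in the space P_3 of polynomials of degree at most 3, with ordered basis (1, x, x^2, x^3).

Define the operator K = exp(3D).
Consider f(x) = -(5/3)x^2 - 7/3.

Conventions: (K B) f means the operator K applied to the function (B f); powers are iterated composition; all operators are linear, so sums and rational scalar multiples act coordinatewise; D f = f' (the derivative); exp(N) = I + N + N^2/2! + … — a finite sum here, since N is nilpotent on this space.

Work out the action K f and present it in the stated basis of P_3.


the result is g(x) = -(5/3)x^2 - 10x - 52/3

order-1 term: -10x
order-2 term: -15
the series for exp(3D) f terminates at order 2
exp(3D) f = -(5/3)x^2 - 10x - 52/3


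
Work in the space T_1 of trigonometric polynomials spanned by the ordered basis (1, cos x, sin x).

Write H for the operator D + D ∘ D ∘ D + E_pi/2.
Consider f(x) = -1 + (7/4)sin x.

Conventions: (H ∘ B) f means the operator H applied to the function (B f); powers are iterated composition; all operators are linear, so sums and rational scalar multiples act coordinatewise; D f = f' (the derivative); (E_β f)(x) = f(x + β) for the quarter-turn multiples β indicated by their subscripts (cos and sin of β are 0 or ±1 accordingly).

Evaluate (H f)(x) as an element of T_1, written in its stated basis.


D f = (7/4)cos x
D f = (7/4)cos x
D D f = -(7/4)sin x
D D D f = -(7/4)cos x
E_pi/2 f = -1 + (7/4)cos x
(D + D ∘ D ∘ D + E_pi/2) f = -1 + (7/4)cos x

the image equals g(x) = -1 + (7/4)cos x


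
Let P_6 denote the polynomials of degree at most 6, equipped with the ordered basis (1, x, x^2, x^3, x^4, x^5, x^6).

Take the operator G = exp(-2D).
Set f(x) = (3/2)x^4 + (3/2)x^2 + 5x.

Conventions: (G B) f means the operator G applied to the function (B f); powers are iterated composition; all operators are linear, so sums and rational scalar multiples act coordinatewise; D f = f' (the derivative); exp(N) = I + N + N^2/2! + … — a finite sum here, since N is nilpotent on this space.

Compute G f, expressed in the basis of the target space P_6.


the image equals g(x) = (3/2)x^4 - 12x^3 + (75/2)x^2 - 49x + 20

order-1 term: -12x^3 - 6x - 10
order-2 term: 36x^2 + 6
order-3 term: -48x
order-4 term: 24
the series for exp(-2D) f terminates at order 4
exp(-2D) f = (3/2)x^4 - 12x^3 + (75/2)x^2 - 49x + 20


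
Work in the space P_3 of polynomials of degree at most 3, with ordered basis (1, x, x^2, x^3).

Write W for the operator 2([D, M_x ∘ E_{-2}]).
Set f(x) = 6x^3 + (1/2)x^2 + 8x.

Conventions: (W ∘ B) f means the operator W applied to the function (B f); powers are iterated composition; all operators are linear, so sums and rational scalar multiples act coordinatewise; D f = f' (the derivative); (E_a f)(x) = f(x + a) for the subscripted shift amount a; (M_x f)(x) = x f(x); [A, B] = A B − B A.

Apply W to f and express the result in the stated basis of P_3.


the image equals g(x) = 12x^3 - 71x^2 + 156x - 124

E_{-2} f = 6x^3 - (71/2)x^2 + 78x - 62
M_x E_{-2} f = 6x^4 - (71/2)x^3 + 78x^2 - 62x
D (M_x ∘ E_{-2}) f = 24x^3 - (213/2)x^2 + 156x - 62
D f = 18x^2 + x + 8
E_{-2} D f = 18x^2 - 71x + 78
M_x E_{-2} D f = 18x^3 - 71x^2 + 78x
[D, M_x ∘ E_{-2}] f = 6x^3 - (71/2)x^2 + 78x - 62
(2([D, M_x ∘ E_{-2}])) f = 12x^3 - 71x^2 + 156x - 124


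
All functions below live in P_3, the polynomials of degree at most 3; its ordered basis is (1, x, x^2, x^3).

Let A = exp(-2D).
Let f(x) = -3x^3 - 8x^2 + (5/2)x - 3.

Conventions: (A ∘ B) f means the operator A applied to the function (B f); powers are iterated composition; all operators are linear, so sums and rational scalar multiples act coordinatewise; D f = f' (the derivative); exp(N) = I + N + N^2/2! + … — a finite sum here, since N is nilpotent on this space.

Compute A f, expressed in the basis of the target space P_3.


the image equals g(x) = -3x^3 + 10x^2 - (3/2)x - 16

order-1 term: 18x^2 + 32x - 5
order-2 term: -36x - 32
order-3 term: 24
the series for exp(-2D) f terminates at order 3
exp(-2D) f = -3x^3 + 10x^2 - (3/2)x - 16


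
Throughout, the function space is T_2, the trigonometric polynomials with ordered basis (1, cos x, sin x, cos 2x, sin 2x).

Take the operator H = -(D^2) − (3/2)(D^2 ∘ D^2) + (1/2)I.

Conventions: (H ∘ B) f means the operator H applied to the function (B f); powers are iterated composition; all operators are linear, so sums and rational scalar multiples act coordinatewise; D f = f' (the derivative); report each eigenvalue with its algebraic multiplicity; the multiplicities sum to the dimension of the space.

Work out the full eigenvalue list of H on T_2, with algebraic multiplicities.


image of 1: 1/2
image of cos x: 0
image of sin x: 0
image of cos 2x: -(39/2)cos 2x
image of sin 2x: -(39/2)sin 2x
the matrix is diagonal; its diagonal is (1/2, 0, 0, -39/2, -39/2)
for a triangular matrix the eigenvalues are the diagonal entries, with algebraic multiplicity their repetition count

λ = -39/2 (multiplicity 2), λ = 0 (multiplicity 2), λ = 1/2 (multiplicity 1)


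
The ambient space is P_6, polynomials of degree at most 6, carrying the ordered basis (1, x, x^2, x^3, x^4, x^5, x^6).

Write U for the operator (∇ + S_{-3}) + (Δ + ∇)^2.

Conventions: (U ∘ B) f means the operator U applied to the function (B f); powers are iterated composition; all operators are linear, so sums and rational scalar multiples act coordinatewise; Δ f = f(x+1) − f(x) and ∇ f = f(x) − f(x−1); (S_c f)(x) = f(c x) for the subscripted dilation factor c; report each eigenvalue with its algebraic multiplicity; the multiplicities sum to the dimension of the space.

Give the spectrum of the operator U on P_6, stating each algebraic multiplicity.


λ = -243 (multiplicity 1), λ = -27 (multiplicity 1), λ = -3 (multiplicity 1), λ = 1 (multiplicity 1), λ = 9 (multiplicity 1), λ = 81 (multiplicity 1), λ = 729 (multiplicity 1)

image of 1: 1
image of x: -3x + 1
image of x^2: 9x^2 + 2x + 7
image of x^3: -27x^3 + 3x^2 + 21x + 1
image of x^4: 81x^4 + 4x^3 + 42x^2 + 4x + 31
image of x^5: -243x^5 + 5x^4 + 70x^3 + 10x^2 + 155x + 1
image of x^6: 729x^6 + 6x^5 + 105x^4 + 20x^3 + 465x^2 + 6x + 127
the matrix is upper triangular; its diagonal is (1, -3, 9, -27, 81, -243, 729)
for a triangular matrix the eigenvalues are the diagonal entries, with algebraic multiplicity their repetition count


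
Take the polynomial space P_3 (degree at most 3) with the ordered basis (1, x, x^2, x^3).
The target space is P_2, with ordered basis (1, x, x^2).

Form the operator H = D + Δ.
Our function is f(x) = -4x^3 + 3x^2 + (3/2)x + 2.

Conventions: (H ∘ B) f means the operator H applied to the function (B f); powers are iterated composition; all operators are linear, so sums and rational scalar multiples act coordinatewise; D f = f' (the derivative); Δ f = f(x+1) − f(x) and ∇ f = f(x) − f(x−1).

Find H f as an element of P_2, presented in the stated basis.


g(x) = -24x^2 + 2

D f = -12x^2 + 6x + 3/2
Δ f = -12x^2 - 6x + 1/2
(D + Δ) f = -24x^2 + 2


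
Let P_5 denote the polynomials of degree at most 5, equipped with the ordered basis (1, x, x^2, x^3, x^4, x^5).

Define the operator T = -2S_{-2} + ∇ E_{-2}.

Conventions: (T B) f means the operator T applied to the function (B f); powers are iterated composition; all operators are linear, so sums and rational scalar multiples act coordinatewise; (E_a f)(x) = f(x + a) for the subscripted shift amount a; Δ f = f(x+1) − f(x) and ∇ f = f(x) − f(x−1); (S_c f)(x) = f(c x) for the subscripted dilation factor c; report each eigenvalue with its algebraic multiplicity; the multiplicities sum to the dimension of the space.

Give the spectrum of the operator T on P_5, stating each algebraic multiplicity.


image of 1: -2
image of x: 4x + 1
image of x^2: -8x^2 + 2x - 5
image of x^3: 16x^3 + 3x^2 - 15x + 19
image of x^4: -32x^4 + 4x^3 - 30x^2 + 76x - 65
image of x^5: 64x^5 + 5x^4 - 50x^3 + 190x^2 - 325x + 211
the matrix is upper triangular; its diagonal is (-2, 4, -8, 16, -32, 64)
for a triangular matrix the eigenvalues are the diagonal entries, with algebraic multiplicity their repetition count

λ = -32 (multiplicity 1), λ = -8 (multiplicity 1), λ = -2 (multiplicity 1), λ = 4 (multiplicity 1), λ = 16 (multiplicity 1), λ = 64 (multiplicity 1)


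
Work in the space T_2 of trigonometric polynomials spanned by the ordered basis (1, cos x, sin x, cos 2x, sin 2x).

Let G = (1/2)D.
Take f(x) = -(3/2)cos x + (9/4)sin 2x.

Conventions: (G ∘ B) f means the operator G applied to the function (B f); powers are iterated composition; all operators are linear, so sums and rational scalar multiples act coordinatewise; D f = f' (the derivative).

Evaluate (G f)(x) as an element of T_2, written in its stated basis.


the image equals g(x) = (3/4)sin x + (9/4)cos 2x

D f = (3/2)sin x + (9/2)cos 2x
((1/2)D) f = (3/4)sin x + (9/4)cos 2x


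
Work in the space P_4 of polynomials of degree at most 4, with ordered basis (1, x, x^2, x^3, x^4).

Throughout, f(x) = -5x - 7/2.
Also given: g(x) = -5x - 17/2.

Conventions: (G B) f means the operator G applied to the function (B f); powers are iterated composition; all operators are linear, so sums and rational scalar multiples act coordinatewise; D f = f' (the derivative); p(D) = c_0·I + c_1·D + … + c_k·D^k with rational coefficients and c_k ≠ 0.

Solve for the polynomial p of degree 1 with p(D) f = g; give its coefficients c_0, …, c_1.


D^0 f = -5x - 7/2
D^1 f = -5
matching coefficients of g against c_0 f + c_1 Df + … from the top degree down determines the c_i
solution: c_0 = 1, c_1 = 1

p(D) = I + D, i.e. c_0 = 1, c_1 = 1


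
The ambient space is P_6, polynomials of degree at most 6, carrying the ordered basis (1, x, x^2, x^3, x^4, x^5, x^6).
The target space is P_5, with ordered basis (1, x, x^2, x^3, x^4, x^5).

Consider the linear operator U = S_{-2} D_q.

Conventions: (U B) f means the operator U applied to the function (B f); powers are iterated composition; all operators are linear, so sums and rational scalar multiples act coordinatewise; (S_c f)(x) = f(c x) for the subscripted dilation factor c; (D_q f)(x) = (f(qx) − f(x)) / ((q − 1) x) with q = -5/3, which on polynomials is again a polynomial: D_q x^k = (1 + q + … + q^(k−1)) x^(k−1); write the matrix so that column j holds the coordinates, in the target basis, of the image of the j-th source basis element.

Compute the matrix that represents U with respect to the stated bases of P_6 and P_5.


the matrix is [[0, 1, 0, 0, 0, 0, 0]; [0, 0, 4/3, 0, 0, 0, 0]; [0, 0, 0, 76/9, 0, 0, 0]; [0, 0, 0, 0, 544/27, 0, 0]; [0, 0, 0, 0, 0, 6736/81, 0]; [0, 0, 0, 0, 0, 0, 59584/243]] (rows listed top to bottom)

image of 1: 0
image of x: 1
image of x^2: (4/3)x
image of x^3: (76/9)x^2
image of x^4: (544/27)x^3
image of x^5: (6736/81)x^4
image of x^6: (59584/243)x^5
each image's coordinates form column j of the matrix


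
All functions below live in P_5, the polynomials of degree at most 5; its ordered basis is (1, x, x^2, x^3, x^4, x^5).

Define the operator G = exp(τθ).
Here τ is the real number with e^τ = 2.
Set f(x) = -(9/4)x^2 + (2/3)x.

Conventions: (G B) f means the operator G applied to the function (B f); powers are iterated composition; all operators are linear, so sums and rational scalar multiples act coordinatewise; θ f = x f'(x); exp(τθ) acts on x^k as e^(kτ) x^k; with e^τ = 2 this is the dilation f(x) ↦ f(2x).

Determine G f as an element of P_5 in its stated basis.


exp(τθ) x^k = e^(kτ) x^k; with e^τ = 2 this sends x^k to 2^k x^k
x ↦ 2 x
x^2 ↦ 4 x^2
applying this coordinatewise to f: exp(τθ) f = -9x^2 + (4/3)x

the image equals g(x) = -9x^2 + (4/3)x


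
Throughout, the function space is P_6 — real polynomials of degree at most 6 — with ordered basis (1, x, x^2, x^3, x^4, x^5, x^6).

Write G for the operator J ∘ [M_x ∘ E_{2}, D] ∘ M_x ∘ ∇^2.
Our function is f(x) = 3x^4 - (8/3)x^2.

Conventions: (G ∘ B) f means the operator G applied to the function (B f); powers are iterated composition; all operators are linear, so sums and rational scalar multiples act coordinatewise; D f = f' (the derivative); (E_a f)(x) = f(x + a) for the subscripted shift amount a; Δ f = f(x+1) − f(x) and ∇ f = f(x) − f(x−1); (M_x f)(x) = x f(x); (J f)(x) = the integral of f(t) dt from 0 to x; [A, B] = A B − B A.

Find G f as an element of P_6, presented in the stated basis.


∇ f = 12x^3 - 18x^2 + (20/3)x - 1/3
∇ ∇ f = 36x^2 - 72x + 110/3
M_x ∇^2 f = 36x^3 - 72x^2 + (110/3)x
D M_x ∇^2 f = 108x^2 - 144x + 110/3
E_{2} D M_x ∇^2 f = 108x^2 + 288x + 542/3
M_x E_{2} D M_x ∇^2 f = 108x^3 + 288x^2 + (542/3)x
E_{2} M_x ∇^2 f = 36x^3 + 144x^2 + (542/3)x + 220/3
M_x E_{2} M_x ∇^2 f = 36x^4 + 144x^3 + (542/3)x^2 + (220/3)x
D (M_x ∘ E_{2}) M_x ∇^2 f = 144x^3 + 432x^2 + (1084/3)x + 220/3
[M_x ∘ E_{2}, D] M_x ∇^2 f = -36x^3 - 144x^2 - (542/3)x - 220/3
J ([M_x ∘ E_{2}, D] ∘ M_x) ∇^2 f = -9x^4 - 48x^3 - (271/3)x^2 - (220/3)x

the result is g(x) = -9x^4 - 48x^3 - (271/3)x^2 - (220/3)x


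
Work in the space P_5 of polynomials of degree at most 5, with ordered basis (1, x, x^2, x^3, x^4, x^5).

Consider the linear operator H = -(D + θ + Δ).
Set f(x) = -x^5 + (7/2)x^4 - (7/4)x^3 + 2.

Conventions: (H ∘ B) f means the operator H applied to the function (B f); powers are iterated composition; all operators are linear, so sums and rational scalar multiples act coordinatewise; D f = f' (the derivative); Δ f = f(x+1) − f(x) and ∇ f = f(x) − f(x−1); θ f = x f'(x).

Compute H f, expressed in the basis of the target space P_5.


the image equals g(x) = 5x^5 - 4x^4 - (51/4)x^3 - (1/2)x^2 - (15/4)x - 3/4

D f = -5x^4 + 14x^3 - (21/4)x^2
θ f = -5x^5 + 14x^4 - (21/4)x^3
Δ f = -5x^4 + 4x^3 + (23/4)x^2 + (15/4)x + 3/4
(D + θ + Δ) f = -5x^5 + 4x^4 + (51/4)x^3 + (1/2)x^2 + (15/4)x + 3/4
(-(D + θ + Δ)) f = 5x^5 - 4x^4 - (51/4)x^3 - (1/2)x^2 - (15/4)x - 3/4


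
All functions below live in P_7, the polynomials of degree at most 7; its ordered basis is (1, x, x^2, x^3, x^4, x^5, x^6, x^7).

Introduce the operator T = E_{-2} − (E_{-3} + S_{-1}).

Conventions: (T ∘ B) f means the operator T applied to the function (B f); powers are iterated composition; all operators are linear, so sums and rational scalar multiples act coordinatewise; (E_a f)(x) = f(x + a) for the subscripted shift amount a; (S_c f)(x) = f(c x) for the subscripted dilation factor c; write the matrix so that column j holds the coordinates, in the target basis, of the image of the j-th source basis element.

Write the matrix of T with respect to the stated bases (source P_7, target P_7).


image of 1: -1
image of x: x + 1
image of x^2: -x^2 + 2x - 5
image of x^3: x^3 + 3x^2 - 15x + 19
image of x^4: -x^4 + 4x^3 - 30x^2 + 76x - 65
image of x^5: x^5 + 5x^4 - 50x^3 + 190x^2 - 325x + 211
image of x^6: -x^6 + 6x^5 - 75x^4 + 380x^3 - 975x^2 + 1266x - 665
image of x^7: x^7 + 7x^6 - 105x^5 + 665x^4 - 2275x^3 + 4431x^2 - 4655x + 2059
each image's coordinates form column j of the matrix

the matrix is [[-1, 1, -5, 19, -65, 211, -665, 2059]; [0, 1, 2, -15, 76, -325, 1266, -4655]; [0, 0, -1, 3, -30, 190, -975, 4431]; [0, 0, 0, 1, 4, -50, 380, -2275]; [0, 0, 0, 0, -1, 5, -75, 665]; [0, 0, 0, 0, 0, 1, 6, -105]; [0, 0, 0, 0, 0, 0, -1, 7]; [0, 0, 0, 0, 0, 0, 0, 1]] (rows listed top to bottom)


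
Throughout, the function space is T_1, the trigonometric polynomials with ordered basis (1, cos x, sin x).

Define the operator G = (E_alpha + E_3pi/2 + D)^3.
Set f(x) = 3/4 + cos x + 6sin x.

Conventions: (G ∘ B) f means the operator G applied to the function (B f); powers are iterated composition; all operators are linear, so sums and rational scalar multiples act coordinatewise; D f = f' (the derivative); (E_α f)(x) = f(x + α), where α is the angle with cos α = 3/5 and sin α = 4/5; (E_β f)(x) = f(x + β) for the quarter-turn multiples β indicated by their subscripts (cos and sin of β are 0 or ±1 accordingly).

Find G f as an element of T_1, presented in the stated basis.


g(x) = 6 + (147/125)cos x - (746/125)sin x

E_alpha f = 3/4 + (27/5)cos x + (14/5)sin x
E_3pi/2 f = 3/4 - 6cos x + sin x
D f = 6cos x - sin x
(E_alpha + E_3pi/2 + D) f = 3/2 + (27/5)cos x + (14/5)sin x
E_alpha (E_alpha + E_3pi/2 + D) f = 3/2 + (137/25)cos x - (66/25)sin x
E_3pi/2 (E_alpha + E_3pi/2 + D) f = 3/2 - (14/5)cos x + (27/5)sin x
D (E_alpha + E_3pi/2 + D) f = (14/5)cos x - (27/5)sin x
(E_alpha + E_3pi/2 + D) (E_alpha + E_3pi/2 + D) f = 3 + (137/25)cos x - (66/25)sin x
E_alpha (E_alpha + E_3pi/2 + D) (E_alpha + E_3pi/2 + D) f = 3 + (147/125)cos x - (746/125)sin x
E_3pi/2 (E_alpha + E_3pi/2 + D) (E_alpha + E_3pi/2 + D) f = 3 + (66/25)cos x + (137/25)sin x
D (E_alpha + E_3pi/2 + D) (E_alpha + E_3pi/2 + D) f = -(66/25)cos x - (137/25)sin x
(E_alpha + E_3pi/2 + D) (E_alpha + E_3pi/2 + D) (E_alpha + E_3pi/2 + D) f = 6 + (147/125)cos x - (746/125)sin x


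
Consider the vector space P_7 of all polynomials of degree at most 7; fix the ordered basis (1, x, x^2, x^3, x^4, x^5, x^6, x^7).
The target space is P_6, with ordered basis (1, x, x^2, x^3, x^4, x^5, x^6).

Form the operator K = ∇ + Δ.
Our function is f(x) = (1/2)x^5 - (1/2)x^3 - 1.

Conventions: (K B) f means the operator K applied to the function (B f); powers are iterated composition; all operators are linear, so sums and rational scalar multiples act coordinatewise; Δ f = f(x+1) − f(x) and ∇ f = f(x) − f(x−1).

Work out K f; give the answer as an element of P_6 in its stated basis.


the result is g(x) = 5x^4 + 7x^2

∇ f = (5/2)x^4 - 5x^3 + (7/2)x^2 - x
Δ f = (5/2)x^4 + 5x^3 + (7/2)x^2 + x
(∇ + Δ) f = 5x^4 + 7x^2


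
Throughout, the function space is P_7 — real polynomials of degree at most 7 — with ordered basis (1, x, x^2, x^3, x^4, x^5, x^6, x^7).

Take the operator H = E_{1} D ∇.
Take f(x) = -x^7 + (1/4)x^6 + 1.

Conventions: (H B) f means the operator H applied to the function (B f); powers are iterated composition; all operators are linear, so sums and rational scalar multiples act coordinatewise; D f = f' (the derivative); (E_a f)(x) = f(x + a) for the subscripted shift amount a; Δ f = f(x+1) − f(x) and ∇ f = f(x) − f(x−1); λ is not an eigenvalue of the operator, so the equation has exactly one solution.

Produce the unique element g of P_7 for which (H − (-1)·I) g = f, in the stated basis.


the image equals g(x) = -x^7 + (1/4)x^6 + 42x^5 + (195/2)x^4 - 715x^3 - 2340x^2 + (4629/2)x + 12463/2

write g with unknown coordinates in the stated basis and equate coefficients in (H − (-1)·I) g = f
solving from the highest basis element down gives g = -x^7 + (1/4)x^6 + 42x^5 + (195/2)x^4 - 715x^3 - 2340x^2 + (4629/2)x + 12463/2
check: H g = -42x^5 - (195/2)x^4 + 715x^3 + 2340x^2 - (4629/2)x - 12461/2
so H g − (-1)·g = -x^7 + (1/4)x^6 + 1 = f ✓


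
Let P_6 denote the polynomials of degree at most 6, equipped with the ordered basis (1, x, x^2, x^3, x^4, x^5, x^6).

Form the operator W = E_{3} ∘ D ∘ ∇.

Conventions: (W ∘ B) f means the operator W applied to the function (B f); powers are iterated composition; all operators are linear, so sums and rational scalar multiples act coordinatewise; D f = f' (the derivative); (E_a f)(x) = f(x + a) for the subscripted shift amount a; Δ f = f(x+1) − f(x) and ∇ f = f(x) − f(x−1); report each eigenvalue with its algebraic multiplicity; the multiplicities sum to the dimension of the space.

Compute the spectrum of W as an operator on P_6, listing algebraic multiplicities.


image of 1: 0
image of x: 0
image of x^2: 2
image of x^3: 6x + 15
image of x^4: 12x^2 + 60x + 76
image of x^5: 20x^3 + 150x^2 + 380x + 325
image of x^6: 30x^4 + 300x^3 + 1140x^2 + 1950x + 1266
the matrix is upper triangular; its diagonal is (0, 0, 0, 0, 0, 0, 0)
for a triangular matrix the eigenvalues are the diagonal entries, with algebraic multiplicity their repetition count

λ = 0 (multiplicity 7)


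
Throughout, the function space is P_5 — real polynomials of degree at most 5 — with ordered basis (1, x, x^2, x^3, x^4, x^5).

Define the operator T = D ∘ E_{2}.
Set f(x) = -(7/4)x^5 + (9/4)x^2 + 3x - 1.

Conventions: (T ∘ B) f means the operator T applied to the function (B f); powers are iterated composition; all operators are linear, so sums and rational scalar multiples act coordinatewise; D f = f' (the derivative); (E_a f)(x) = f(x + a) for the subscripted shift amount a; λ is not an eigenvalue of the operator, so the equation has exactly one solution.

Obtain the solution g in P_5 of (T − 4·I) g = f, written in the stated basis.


g(x) = (7/16)x^5 + (35/64)x^4 + (315/64)x^3 + (5001/256)x^2 + (24497/512)x + 122137/2048

write g with unknown coordinates in the stated basis and equate coefficients in (T − 4·I) g = f
solving from the highest basis element down gives g = (7/16)x^5 + (35/64)x^4 + (315/64)x^3 + (5001/256)x^2 + (24497/512)x + 122137/2048
check: T g = (35/16)x^4 + (315/16)x^3 + (5145/64)x^2 + (24881/128)x + 121625/512
so T g − 4·g = -(7/4)x^5 + (9/4)x^2 + 3x - 1 = f ✓


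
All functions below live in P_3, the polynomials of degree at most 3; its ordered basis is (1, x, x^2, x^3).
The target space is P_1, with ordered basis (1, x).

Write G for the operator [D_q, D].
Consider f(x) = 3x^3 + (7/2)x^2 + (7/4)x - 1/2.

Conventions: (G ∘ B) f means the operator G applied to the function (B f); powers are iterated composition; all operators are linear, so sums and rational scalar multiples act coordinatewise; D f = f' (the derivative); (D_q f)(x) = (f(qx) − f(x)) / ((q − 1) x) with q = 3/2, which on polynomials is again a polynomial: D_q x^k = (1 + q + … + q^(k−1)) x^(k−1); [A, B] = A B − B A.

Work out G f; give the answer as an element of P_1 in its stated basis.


D f = 9x^2 + 7x + 7/4
D_q D f = (45/2)x + 7
D_q f = (57/4)x^2 + (35/4)x + 7/4
D D_q f = (57/2)x + 35/4
[D_q, D] f = -6x - 7/4

g(x) = -6x - 7/4


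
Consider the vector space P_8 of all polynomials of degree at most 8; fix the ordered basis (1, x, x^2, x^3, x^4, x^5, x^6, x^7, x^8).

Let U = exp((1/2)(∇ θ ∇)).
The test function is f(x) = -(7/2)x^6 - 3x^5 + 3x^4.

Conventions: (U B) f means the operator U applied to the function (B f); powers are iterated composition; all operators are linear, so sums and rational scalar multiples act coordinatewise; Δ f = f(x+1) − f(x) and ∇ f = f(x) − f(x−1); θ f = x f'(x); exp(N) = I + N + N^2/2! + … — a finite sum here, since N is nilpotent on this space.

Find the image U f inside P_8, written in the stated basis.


g(x) = -(7/2)x^6 - 3x^5 - (519/2)x^4 + 825x^3 - (6927/2)x^2 + 7110x - 20811/4

order-1 term: -(525/2)x^4 + 825x^3 - 1101x^2 + (1395/2)x - 171
order-2 term: -(4725/2)x^2 + (12825/2)x - 16977/4
order-3 term: -1575/2
the series for exp((1/2)(∇ θ ∇)) f terminates at order 3
exp((1/2)(∇ θ ∇)) f = -(7/2)x^6 - 3x^5 - (519/2)x^4 + 825x^3 - (6927/2)x^2 + 7110x - 20811/4


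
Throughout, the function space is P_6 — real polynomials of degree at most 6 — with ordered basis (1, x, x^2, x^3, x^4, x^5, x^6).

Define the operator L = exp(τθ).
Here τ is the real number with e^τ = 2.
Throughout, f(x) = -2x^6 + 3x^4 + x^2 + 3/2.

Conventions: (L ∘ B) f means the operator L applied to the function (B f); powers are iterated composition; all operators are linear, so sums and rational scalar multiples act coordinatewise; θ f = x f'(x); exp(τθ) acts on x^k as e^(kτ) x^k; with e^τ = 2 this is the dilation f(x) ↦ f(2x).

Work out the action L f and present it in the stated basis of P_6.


g(x) = -128x^6 + 48x^4 + 4x^2 + 3/2

exp(τθ) x^k = e^(kτ) x^k; with e^τ = 2 this sends x^k to 2^k x^k
x^2 ↦ 4 x^2
x^4 ↦ 16 x^4
x^6 ↦ 64 x^6
applying this coordinatewise to f: exp(τθ) f = -128x^6 + 48x^4 + 4x^2 + 3/2


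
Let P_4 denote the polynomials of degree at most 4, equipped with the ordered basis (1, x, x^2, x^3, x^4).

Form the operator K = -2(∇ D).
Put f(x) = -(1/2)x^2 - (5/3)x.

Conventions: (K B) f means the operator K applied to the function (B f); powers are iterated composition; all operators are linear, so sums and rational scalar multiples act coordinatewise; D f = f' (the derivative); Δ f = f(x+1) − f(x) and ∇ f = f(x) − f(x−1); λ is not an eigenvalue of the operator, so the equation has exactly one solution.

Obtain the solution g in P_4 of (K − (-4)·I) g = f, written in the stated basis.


the image equals g(x) = -(1/8)x^2 - (5/12)x - 1/8

write g with unknown coordinates in the stated basis and equate coefficients in (K − (-4)·I) g = f
solving from the highest basis element down gives g = -(1/8)x^2 - (5/12)x - 1/8
check: K g = 1/2
so K g − (-4)·g = -(1/2)x^2 - (5/3)x = f ✓


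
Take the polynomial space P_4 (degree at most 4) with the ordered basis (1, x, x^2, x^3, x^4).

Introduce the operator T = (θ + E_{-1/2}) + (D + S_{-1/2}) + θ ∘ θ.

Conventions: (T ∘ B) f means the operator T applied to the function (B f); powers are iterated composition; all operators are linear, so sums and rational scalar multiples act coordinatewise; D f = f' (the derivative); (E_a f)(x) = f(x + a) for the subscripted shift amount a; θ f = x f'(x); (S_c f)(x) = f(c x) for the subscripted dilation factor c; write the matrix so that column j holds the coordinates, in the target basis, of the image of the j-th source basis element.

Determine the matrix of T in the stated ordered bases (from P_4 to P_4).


the matrix is [[2, 1/2, 1/4, -1/8, 1/16]; [0, 5/2, 1, 3/4, -1/2]; [0, 0, 29/4, 3/2, 3/2]; [0, 0, 0, 103/8, 2]; [0, 0, 0, 0, 337/16]] (rows listed top to bottom)

image of 1: 2
image of x: (5/2)x + 1/2
image of x^2: (29/4)x^2 + x + 1/4
image of x^3: (103/8)x^3 + (3/2)x^2 + (3/4)x - 1/8
image of x^4: (337/16)x^4 + 2x^3 + (3/2)x^2 - (1/2)x + 1/16
each image's coordinates form column j of the matrix


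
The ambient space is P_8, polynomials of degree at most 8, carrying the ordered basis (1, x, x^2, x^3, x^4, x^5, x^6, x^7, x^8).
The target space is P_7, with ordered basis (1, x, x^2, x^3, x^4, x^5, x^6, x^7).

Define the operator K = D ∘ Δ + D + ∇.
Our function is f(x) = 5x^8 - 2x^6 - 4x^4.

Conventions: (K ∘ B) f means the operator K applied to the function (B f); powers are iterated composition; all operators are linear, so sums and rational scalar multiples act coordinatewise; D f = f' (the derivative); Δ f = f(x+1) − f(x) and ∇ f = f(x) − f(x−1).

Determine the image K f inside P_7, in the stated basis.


Δ f = 40x^7 + 140x^6 + 268x^5 + 320x^4 + 224x^3 + 86x^2 + 12x - 1
D Δ f = 280x^6 + 840x^5 + 1340x^4 + 1280x^3 + 672x^2 + 172x + 12
D f = 40x^7 - 12x^5 - 16x^3
∇ f = 40x^7 - 140x^6 + 268x^5 - 320x^4 + 224x^3 - 86x^2 + 12x + 1
(D ∘ Δ + D + ∇) f = 80x^7 + 140x^6 + 1096x^5 + 1020x^4 + 1488x^3 + 586x^2 + 184x + 13

the result is g(x) = 80x^7 + 140x^6 + 1096x^5 + 1020x^4 + 1488x^3 + 586x^2 + 184x + 13


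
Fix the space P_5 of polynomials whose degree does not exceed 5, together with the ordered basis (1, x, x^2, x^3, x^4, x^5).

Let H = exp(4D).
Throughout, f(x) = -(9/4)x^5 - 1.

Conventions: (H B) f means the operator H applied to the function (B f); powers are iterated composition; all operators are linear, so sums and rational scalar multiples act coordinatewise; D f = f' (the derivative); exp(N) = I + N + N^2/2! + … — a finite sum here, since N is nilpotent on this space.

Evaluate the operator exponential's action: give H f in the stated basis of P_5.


the result is g(x) = -(9/4)x^5 - 45x^4 - 360x^3 - 1440x^2 - 2880x - 2305

order-1 term: -45x^4
order-2 term: -360x^3
order-3 term: -1440x^2
order-4 term: -2880x
order-5 term: -2304
the series for exp(4D) f terminates at order 5
exp(4D) f = -(9/4)x^5 - 45x^4 - 360x^3 - 1440x^2 - 2880x - 2305


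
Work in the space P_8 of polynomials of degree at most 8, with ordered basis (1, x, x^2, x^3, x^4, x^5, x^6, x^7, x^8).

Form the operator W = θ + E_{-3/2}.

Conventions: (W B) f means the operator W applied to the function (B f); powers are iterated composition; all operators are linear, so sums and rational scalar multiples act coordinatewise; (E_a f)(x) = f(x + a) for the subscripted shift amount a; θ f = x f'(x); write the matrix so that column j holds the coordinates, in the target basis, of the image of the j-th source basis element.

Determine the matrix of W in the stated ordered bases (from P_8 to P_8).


the matrix is [[1, -3/2, 9/4, -27/8, 81/16, -243/32, 729/64, -2187/128, 6561/256]; [0, 2, -3, 27/4, -27/2, 405/16, -729/16, 5103/64, -2187/16]; [0, 0, 3, -9/2, 27/2, -135/4, 1215/16, -5103/32, 5103/16]; [0, 0, 0, 4, -6, 45/2, -135/2, 2835/16, -1701/4]; [0, 0, 0, 0, 5, -15/2, 135/4, -945/8, 2835/8]; [0, 0, 0, 0, 0, 6, -9, 189/4, -189]; [0, 0, 0, 0, 0, 0, 7, -21/2, 63]; [0, 0, 0, 0, 0, 0, 0, 8, -12]; [0, 0, 0, 0, 0, 0, 0, 0, 9]] (rows listed top to bottom)

image of 1: 1
image of x: 2x - 3/2
image of x^2: 3x^2 - 3x + 9/4
image of x^3: 4x^3 - (9/2)x^2 + (27/4)x - 27/8
image of x^4: 5x^4 - 6x^3 + (27/2)x^2 - (27/2)x + 81/16
image of x^5: 6x^5 - (15/2)x^4 + (45/2)x^3 - (135/4)x^2 + (405/16)x - 243/32
image of x^6: 7x^6 - 9x^5 + (135/4)x^4 - (135/2)x^3 + (1215/16)x^2 - (729/16)x + 729/64
image of x^7: 8x^7 - (21/2)x^6 + (189/4)x^5 - (945/8)x^4 + (2835/16)x^3 - (5103/32)x^2 + (5103/64)x - 2187/128
image of x^8: 9x^8 - 12x^7 + 63x^6 - 189x^5 + (2835/8)x^4 - (1701/4)x^3 + (5103/16)x^2 - (2187/16)x + 6561/256
each image's coordinates form column j of the matrix


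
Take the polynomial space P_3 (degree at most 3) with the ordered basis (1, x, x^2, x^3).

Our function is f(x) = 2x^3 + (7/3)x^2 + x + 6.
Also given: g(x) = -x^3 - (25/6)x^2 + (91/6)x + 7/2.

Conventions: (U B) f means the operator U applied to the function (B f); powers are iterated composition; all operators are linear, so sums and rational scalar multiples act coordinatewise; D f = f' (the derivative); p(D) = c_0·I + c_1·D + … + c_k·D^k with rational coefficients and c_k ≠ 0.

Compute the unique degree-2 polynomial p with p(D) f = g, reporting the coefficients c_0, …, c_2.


D^0 f = 2x^3 + (7/3)x^2 + x + 6
D^1 f = 6x^2 + (14/3)x + 1
D^2 f = 12x + 14/3
matching coefficients of g against c_0 f + c_1 Df + … from the top degree down determines the c_i
solution: c_0 = -1/2, c_1 = -1/2, c_2 = 3/2

p(D) = -(1/2)·I − (1/2)·D + (3/2)·D^2, i.e. c_0 = -1/2, c_1 = -1/2, c_2 = 3/2


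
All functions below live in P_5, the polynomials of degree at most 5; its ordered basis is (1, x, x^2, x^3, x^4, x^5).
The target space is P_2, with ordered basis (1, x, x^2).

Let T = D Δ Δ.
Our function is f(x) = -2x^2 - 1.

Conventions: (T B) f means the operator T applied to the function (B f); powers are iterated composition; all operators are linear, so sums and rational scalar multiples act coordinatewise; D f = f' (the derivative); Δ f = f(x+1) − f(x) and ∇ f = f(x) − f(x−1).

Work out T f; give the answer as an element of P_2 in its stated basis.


the image equals g(x) = 0

Δ f = -4x - 2
Δ Δ f = -4
D Δ Δ f = 0


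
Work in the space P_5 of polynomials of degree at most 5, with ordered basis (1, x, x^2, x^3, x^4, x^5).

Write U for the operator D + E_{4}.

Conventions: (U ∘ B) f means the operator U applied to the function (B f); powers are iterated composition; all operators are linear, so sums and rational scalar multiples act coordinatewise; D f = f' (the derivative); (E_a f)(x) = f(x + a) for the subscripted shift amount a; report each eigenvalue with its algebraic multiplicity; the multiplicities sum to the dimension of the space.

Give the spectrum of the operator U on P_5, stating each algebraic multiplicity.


λ = 1 (multiplicity 6)

image of 1: 1
image of x: x + 5
image of x^2: x^2 + 10x + 16
image of x^3: x^3 + 15x^2 + 48x + 64
image of x^4: x^4 + 20x^3 + 96x^2 + 256x + 256
image of x^5: x^5 + 25x^4 + 160x^3 + 640x^2 + 1280x + 1024
the matrix is upper triangular; its diagonal is (1, 1, 1, 1, 1, 1)
for a triangular matrix the eigenvalues are the diagonal entries, with algebraic multiplicity their repetition count


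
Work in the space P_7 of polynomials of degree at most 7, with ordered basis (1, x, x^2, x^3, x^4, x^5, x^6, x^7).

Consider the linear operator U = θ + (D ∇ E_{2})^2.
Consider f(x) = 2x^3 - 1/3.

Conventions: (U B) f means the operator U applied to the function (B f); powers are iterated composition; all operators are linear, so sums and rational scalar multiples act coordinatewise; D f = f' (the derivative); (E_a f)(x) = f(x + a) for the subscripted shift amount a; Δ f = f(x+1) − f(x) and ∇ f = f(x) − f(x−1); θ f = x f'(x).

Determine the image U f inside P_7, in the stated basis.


g(x) = 6x^3

θ f = 6x^3
E_{2} f = 2x^3 + 12x^2 + 24x + 47/3
∇ E_{2} f = 6x^2 + 18x + 14
D ∇ E_{2} f = 12x + 18
E_{2} (D ∇ E_{2}) f = 12x + 42
∇ E_{2} (D ∇ E_{2}) f = 12
D ∇ E_{2} (D ∇ E_{2}) f = 0
(θ + (D ∇ E_{2})^2) f = 6x^3
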